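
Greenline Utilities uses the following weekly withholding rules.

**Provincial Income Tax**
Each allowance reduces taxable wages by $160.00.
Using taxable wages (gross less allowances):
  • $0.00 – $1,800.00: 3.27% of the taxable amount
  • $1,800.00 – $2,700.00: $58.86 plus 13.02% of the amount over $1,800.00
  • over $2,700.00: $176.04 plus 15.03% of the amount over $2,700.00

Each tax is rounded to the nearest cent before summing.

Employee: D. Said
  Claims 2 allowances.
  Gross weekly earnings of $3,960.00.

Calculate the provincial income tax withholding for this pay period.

$317.32

Provincial Income Tax: taxable = $3,960.00 − 2×$160.00 = $3,640.00
  $176.04 + 15.03% × ($3,640.00 − $2,700.00) = $176.04 + 15.03% × $940.00 = $317.32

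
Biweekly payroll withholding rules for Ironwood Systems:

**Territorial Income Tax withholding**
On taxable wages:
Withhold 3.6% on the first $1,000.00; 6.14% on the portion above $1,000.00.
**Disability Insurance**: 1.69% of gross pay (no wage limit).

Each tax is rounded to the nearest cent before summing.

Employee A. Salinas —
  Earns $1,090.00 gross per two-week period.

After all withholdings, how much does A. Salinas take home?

$1,030.05

Territorial Income Tax: taxable = $1,090.00
  $36.00 + 6.14% × ($1,090.00 − $1,000.00) = $36.00 + 6.14% × $90.00 = $41.53
Disability Insurance: 1.69% × $1,090.00 = $18.42
Total withheld: $41.53 + $18.42 = $59.95
Net pay: $1,090.00 − $59.95 = $1,030.05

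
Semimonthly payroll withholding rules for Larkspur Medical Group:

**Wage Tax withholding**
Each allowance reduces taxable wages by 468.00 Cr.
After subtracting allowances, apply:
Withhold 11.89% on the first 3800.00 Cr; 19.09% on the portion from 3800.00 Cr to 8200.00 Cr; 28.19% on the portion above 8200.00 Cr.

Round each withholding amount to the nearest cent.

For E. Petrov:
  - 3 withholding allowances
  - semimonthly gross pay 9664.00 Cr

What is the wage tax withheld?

1308.69 Cr

Wage Tax: taxable = 9664.00 Cr − 3×468.00 Cr = 8260.00 Cr
  1291.78 Cr + 28.19% × (8260.00 Cr − 8200.00 Cr) = 1291.78 Cr + 28.19% × 60.00 Cr = 1308.69 Cr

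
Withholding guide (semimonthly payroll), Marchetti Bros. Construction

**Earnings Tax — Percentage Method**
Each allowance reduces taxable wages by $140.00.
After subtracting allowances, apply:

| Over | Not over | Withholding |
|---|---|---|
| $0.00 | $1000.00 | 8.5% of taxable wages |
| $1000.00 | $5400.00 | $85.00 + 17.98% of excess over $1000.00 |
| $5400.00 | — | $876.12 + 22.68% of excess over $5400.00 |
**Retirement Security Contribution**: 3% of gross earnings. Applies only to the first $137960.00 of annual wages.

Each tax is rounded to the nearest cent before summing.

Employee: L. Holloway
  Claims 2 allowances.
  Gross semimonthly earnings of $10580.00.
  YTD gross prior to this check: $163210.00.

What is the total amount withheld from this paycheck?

$1987.44

Earnings Tax: taxable = $10580.00 − 2×$140.00 = $10300.00
  $876.12 + 22.68% × ($10300.00 − $5400.00) = $876.12 + 22.68% × $4900.00 = $1987.44
Retirement Security Contribution: YTD $163210.00 ≥ cap $137960.00 → $0.00
Total: $1987.44 + $0.00 = $1987.44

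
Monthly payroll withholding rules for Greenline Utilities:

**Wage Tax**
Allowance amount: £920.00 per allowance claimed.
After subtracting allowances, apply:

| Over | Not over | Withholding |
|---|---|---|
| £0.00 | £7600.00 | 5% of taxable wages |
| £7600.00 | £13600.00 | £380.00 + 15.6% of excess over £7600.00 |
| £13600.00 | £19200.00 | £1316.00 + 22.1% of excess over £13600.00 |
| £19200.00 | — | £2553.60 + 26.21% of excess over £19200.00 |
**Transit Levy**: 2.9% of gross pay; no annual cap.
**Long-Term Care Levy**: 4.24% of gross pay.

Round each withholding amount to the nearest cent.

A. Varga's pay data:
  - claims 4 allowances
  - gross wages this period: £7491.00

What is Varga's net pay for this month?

£6765.59

Wage Tax: taxable = £7491.00 − 4×£920.00 = £3811.00
  5% × £3811.00 = £190.55
Transit Levy: 2.9% × £7491.00 = £217.24
Long-Term Care Levy: 4.24% × £7491.00 = £317.62
Total withheld: £190.55 + £217.24 + £317.62 = £725.41
Net pay: £7491.00 − £725.41 = £6765.59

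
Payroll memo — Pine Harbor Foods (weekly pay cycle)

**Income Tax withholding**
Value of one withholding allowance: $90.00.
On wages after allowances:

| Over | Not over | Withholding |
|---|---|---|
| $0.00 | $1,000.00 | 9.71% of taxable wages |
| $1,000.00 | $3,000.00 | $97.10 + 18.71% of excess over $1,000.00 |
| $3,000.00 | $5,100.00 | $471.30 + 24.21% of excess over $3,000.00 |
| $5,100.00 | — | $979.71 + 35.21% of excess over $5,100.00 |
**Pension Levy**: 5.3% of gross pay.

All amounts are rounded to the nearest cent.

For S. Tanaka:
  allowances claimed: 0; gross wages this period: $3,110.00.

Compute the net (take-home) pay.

Income Tax: taxable = $3,110.00
  $471.30 + 24.21% × ($3,110.00 − $3,000.00) = $471.30 + 24.21% × $110.00 = $497.93
Pension Levy: 5.3% × $3,110.00 = $164.83
Total withheld: $497.93 + $164.83 = $662.76
Net pay: $3,110.00 − $662.76 = $2,447.24

$2,447.24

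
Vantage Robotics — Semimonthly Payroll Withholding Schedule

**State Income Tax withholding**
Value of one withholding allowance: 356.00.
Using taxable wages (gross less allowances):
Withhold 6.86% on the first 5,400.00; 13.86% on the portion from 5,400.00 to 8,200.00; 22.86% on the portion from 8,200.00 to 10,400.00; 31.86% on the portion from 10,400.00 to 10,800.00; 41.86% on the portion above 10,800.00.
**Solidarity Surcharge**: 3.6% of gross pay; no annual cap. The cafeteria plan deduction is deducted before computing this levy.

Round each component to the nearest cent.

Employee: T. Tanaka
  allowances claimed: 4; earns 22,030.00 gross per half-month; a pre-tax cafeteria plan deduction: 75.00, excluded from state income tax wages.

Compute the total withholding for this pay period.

State Income Tax: taxable = 22,030.00 − 75.00 − 4×356.00 = 20,531.00
  1,388.88 + 41.86% × (20,531.00 − 10,800.00) = 1,388.88 + 41.86% × 9,731.00 = 5,462.28
Solidarity Surcharge: 3.6% × 21,955.00 = 790.38
Total: 5,462.28 + 790.38 = 6,252.66

6,252.66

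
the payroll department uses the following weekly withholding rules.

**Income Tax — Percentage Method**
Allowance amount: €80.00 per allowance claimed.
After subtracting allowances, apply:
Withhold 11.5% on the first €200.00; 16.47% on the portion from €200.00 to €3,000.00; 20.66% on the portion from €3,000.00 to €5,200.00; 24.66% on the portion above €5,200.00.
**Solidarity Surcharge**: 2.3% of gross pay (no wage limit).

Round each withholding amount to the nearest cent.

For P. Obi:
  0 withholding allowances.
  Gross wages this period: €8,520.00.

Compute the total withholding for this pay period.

Income Tax: taxable = €8,520.00
  €938.68 + 24.66% × (€8,520.00 − €5,200.00) = €938.68 + 24.66% × €3,320.00 = €1,757.39
Solidarity Surcharge: 2.3% × €8,520.00 = €195.96
Total: €1,757.39 + €195.96 = €1,953.35

€1,953.35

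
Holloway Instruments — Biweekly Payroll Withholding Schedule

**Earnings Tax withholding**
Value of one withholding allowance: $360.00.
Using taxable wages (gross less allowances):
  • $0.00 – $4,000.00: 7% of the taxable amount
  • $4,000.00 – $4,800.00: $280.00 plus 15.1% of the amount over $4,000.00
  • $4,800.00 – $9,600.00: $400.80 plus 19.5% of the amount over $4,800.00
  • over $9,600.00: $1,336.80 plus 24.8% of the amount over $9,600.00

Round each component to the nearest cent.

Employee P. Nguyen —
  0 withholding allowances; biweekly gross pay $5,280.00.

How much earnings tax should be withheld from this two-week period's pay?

$494.40

Earnings Tax: taxable = $5,280.00
  $400.80 + 19.5% × ($5,280.00 − $4,800.00) = $400.80 + 19.5% × $480.00 = $494.40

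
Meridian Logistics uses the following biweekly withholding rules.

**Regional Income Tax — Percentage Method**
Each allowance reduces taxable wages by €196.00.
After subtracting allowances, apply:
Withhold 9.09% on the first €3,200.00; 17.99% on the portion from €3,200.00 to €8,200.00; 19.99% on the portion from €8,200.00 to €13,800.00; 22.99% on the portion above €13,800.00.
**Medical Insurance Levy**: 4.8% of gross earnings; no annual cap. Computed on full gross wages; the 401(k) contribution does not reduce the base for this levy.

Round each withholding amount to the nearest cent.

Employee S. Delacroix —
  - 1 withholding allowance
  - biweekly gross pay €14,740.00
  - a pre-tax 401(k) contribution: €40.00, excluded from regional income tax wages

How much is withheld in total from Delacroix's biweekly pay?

€3,179.19

Regional Income Tax: taxable = €14,740.00 − €40.00 − 1×€196.00 = €14,504.00
  €2,309.82 + 22.99% × (€14,504.00 − €13,800.00) = €2,309.82 + 22.99% × €704.00 = €2,471.67
Medical Insurance Levy: 4.8% × €14,740.00 = €707.52
Total: €2,471.67 + €707.52 = €3,179.19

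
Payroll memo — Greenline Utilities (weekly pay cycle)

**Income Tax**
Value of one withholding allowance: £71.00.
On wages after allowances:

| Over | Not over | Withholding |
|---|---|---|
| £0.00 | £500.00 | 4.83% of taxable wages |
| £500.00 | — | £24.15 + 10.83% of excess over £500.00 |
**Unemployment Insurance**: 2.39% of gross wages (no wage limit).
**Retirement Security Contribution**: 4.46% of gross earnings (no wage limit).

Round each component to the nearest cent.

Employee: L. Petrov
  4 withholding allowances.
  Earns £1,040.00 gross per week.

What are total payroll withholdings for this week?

£123.11

Income Tax: taxable = £1,040.00 − 4×£71.00 = £756.00
  £24.15 + 10.83% × (£756.00 − £500.00) = £24.15 + 10.83% × £256.00 = £51.87
Unemployment Insurance: 2.39% × £1,040.00 = £24.86
Retirement Security Contribution: 4.46% × £1,040.00 = £46.38
Total: £51.87 + £24.86 + £46.38 = £123.11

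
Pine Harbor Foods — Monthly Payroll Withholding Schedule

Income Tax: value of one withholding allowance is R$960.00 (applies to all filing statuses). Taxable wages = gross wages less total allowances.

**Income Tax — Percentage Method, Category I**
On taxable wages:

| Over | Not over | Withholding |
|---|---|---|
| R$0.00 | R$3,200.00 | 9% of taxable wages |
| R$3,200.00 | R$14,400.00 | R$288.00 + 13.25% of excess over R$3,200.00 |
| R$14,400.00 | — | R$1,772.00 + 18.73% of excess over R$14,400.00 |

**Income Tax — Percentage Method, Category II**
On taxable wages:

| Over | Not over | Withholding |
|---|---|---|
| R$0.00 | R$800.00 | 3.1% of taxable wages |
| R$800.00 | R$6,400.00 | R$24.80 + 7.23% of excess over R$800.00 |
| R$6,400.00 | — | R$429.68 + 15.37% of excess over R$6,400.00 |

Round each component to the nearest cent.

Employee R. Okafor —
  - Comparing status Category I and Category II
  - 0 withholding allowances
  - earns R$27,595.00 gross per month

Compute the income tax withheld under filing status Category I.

Income Tax (Category I): taxable = R$27,595.00
  R$1,772.00 + 18.73% × (R$27,595.00 − R$14,400.00) = R$1,772.00 + 18.73% × R$13,195.00 = R$4,243.42

R$4,243.42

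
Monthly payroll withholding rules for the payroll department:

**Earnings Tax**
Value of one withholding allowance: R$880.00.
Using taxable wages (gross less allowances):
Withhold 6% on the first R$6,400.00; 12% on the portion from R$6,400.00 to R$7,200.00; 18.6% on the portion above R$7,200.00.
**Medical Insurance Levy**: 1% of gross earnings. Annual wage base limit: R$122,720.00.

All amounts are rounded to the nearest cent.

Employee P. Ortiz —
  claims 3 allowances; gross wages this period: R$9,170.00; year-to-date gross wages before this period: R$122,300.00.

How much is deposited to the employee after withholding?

R$8,766.20

Earnings Tax: taxable = R$9,170.00 − 3×R$880.00 = R$6,530.00
  R$384.00 + 12% × (R$6,530.00 − R$6,400.00) = R$384.00 + 12% × R$130.00 = R$399.60
Medical Insurance Levy: cap R$122,720.00 − YTD R$122,300.00 = R$420.00 subject; 1% × R$420.00 = R$4.20
Total withheld: R$399.60 + R$4.20 = R$403.80
Net pay: R$9,170.00 − R$403.80 = R$8,766.20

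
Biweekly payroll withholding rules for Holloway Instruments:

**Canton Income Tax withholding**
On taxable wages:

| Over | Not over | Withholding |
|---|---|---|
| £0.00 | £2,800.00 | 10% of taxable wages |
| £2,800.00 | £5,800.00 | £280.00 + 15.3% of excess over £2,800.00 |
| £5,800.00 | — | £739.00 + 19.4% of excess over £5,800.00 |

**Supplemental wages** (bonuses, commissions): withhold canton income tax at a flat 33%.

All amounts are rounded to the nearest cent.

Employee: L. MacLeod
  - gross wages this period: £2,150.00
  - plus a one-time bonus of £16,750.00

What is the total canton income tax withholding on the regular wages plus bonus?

£5,742.50

Canton Income Tax: taxable = £2,150.00
  10% × £2,150.00 = £215.00
Supplemental (33% flat on bonus): 33% × £16,750.00 = £5,527.50
Total canton income tax: £215.00 + £5,527.50 = £5,742.50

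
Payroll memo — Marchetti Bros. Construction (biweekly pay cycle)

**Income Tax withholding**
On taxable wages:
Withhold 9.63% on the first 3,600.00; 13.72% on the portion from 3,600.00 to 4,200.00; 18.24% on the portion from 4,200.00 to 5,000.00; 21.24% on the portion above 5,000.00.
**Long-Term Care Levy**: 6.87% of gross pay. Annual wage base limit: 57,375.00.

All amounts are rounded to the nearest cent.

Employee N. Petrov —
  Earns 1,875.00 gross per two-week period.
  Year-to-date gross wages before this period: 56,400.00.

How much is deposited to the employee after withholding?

1,627.46

Income Tax: taxable = 1,875.00
  9.63% × 1,875.00 = 180.56
Long-Term Care Levy: cap 57,375.00 − YTD 56,400.00 = 975.00 subject; 6.87% × 975.00 = 66.98
Total withheld: 180.56 + 66.98 = 247.54
Net pay: 1,875.00 − 247.54 = 1,627.46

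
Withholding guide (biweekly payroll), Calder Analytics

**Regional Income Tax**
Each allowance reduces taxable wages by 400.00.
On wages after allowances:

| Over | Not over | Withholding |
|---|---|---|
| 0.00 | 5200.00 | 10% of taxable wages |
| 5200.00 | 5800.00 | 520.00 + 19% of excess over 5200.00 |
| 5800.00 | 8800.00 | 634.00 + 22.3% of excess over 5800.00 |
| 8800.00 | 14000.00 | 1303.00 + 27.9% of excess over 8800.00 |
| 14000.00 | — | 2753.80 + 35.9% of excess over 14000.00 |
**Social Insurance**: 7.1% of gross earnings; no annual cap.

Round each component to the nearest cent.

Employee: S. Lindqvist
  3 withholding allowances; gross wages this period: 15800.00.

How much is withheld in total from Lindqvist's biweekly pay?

4091.00

Regional Income Tax: taxable = 15800.00 − 3×400.00 = 14600.00
  2753.80 + 35.9% × (14600.00 − 14000.00) = 2753.80 + 35.9% × 600.00 = 2969.20
Social Insurance: 7.1% × 15800.00 = 1121.80
Total: 2969.20 + 1121.80 = 4091.00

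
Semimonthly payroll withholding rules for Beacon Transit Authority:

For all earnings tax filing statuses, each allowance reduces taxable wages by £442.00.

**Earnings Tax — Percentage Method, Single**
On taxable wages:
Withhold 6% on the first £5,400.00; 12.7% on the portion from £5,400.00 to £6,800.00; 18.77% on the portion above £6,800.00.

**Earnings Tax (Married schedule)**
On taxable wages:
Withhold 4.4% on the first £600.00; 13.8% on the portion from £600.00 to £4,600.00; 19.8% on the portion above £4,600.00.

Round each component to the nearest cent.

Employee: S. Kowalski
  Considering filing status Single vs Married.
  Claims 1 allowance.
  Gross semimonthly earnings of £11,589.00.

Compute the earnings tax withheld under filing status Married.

Earnings Tax (Married): taxable = £11,589.00 − 1×£442.00 = £11,147.00
  £578.40 + 19.8% × (£11,147.00 − £4,600.00) = £578.40 + 19.8% × £6,547.00 = £1,874.71

£1,874.71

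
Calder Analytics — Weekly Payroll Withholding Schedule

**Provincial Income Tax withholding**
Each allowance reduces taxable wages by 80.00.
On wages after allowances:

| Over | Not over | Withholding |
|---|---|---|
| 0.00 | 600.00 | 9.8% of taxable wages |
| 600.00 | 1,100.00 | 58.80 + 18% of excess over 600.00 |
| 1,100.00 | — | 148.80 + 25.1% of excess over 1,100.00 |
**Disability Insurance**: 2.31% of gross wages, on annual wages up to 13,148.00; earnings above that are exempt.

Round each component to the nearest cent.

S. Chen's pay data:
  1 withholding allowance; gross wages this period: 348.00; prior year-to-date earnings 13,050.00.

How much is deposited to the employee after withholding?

Provincial Income Tax: taxable = 348.00 − 1×80.00 = 268.00
  9.8% × 268.00 = 26.26
Disability Insurance: cap 13,148.00 − YTD 13,050.00 = 98.00 subject; 2.31% × 98.00 = 2.26
Total withheld: 26.26 + 2.26 = 28.52
Net pay: 348.00 − 28.52 = 319.48

319.48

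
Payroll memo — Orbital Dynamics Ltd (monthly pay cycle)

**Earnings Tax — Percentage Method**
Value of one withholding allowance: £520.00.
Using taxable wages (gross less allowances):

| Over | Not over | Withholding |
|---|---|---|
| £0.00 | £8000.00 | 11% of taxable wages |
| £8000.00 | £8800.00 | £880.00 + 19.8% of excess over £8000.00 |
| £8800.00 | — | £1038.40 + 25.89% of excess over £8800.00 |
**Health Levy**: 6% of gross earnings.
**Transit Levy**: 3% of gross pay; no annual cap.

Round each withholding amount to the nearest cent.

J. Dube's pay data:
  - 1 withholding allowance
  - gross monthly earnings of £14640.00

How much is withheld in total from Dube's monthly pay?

£3733.35

Earnings Tax: taxable = £14640.00 − 1×£520.00 = £14120.00
  £1038.40 + 25.89% × (£14120.00 − £8800.00) = £1038.40 + 25.89% × £5320.00 = £2415.75
Health Levy: 6% × £14640.00 = £878.40
Transit Levy: 3% × £14640.00 = £439.20
Total: £2415.75 + £878.40 + £439.20 = £3733.35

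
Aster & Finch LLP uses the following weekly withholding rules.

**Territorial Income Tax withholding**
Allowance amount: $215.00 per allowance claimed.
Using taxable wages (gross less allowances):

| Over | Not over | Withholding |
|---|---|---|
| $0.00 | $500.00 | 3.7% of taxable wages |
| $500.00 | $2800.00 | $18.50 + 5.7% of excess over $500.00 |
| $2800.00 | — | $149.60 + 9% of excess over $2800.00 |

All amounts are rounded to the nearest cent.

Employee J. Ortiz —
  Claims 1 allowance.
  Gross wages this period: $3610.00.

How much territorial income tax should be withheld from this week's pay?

$203.15

Territorial Income Tax: taxable = $3610.00 − 1×$215.00 = $3395.00
  $149.60 + 9% × ($3395.00 − $2800.00) = $149.60 + 9% × $595.00 = $203.15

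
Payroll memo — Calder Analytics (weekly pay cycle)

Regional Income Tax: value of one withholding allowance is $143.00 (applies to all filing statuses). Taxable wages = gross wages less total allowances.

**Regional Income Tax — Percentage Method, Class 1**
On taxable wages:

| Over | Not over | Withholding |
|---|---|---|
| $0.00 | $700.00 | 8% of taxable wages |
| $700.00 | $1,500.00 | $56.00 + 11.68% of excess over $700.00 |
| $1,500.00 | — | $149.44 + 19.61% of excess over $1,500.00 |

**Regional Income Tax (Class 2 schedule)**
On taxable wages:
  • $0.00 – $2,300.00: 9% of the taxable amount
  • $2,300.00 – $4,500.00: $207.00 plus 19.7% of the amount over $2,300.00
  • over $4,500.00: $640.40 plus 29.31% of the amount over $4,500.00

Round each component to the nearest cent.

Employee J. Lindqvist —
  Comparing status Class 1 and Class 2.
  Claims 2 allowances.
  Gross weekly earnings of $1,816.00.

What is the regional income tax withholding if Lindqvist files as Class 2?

$137.70

Regional Income Tax (Class 2): taxable = $1,816.00 − 2×$143.00 = $1,530.00
  9% × $1,530.00 = $137.70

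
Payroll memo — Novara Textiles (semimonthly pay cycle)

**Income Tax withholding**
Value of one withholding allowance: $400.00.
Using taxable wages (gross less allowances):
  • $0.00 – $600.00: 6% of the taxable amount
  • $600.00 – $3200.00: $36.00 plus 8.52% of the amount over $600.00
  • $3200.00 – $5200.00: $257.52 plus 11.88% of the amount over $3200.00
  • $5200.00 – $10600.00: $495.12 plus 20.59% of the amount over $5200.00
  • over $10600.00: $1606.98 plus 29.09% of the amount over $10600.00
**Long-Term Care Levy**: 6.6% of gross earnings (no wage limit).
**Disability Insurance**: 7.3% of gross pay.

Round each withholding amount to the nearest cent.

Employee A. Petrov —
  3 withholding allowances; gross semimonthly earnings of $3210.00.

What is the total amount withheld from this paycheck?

$602.32

Income Tax: taxable = $3210.00 − 3×$400.00 = $2010.00
  $36.00 + 8.52% × ($2010.00 − $600.00) = $36.00 + 8.52% × $1410.00 = $156.13
Long-Term Care Levy: 6.6% × $3210.00 = $211.86
Disability Insurance: 7.3% × $3210.00 = $234.33
Total: $156.13 + $211.86 + $234.33 = $602.32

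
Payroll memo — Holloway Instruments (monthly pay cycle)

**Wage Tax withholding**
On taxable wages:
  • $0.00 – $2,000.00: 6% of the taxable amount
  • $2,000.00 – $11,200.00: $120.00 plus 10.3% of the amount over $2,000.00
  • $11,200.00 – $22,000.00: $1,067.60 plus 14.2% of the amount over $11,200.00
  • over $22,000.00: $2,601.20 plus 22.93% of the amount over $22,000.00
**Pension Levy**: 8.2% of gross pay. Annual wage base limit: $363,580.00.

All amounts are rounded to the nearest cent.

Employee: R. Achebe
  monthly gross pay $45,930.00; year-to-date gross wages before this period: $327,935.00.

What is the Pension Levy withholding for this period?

Pension Levy: cap $363,580.00 − YTD $327,935.00 = $35,645.00 subject; 8.2% × $35,645.00 = $2,922.89

$2,922.89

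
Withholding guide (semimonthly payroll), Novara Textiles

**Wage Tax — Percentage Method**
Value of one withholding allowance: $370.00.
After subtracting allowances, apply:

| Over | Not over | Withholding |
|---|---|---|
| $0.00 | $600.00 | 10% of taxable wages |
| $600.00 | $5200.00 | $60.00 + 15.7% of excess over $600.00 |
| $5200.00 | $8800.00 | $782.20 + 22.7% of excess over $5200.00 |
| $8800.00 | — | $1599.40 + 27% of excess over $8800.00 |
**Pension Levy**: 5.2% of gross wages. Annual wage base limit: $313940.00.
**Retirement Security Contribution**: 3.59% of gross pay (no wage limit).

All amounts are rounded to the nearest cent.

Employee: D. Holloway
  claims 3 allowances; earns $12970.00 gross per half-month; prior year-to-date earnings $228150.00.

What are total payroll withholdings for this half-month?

$3565.66

Wage Tax: taxable = $12970.00 − 3×$370.00 = $11860.00
  $1599.40 + 27% × ($11860.00 − $8800.00) = $1599.40 + 27% × $3060.00 = $2425.60
Pension Levy: 5.2% × $12970.00 = $674.44
Retirement Security Contribution: 3.59% × $12970.00 = $465.62
Total: $2425.60 + $674.44 + $465.62 = $3565.66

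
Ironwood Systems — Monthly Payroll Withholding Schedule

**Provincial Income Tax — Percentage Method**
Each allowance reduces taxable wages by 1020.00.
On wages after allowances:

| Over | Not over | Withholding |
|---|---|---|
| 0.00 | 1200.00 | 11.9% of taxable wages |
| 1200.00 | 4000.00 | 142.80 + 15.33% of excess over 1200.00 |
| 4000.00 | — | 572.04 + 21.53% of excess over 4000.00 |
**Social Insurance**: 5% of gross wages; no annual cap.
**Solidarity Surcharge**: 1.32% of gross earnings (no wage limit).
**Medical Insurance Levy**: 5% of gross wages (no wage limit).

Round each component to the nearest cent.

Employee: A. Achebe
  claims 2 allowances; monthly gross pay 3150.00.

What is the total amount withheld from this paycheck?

Provincial Income Tax: taxable = 3150.00 − 2×1020.00 = 1110.00
  11.9% × 1110.00 = 132.09
Social Insurance: 5% × 3150.00 = 157.50
Solidarity Surcharge: 1.32% × 3150.00 = 41.58
Medical Insurance Levy: 5% × 3150.00 = 157.50
Total: 132.09 + 157.50 + 41.58 + 157.50 = 488.67

488.67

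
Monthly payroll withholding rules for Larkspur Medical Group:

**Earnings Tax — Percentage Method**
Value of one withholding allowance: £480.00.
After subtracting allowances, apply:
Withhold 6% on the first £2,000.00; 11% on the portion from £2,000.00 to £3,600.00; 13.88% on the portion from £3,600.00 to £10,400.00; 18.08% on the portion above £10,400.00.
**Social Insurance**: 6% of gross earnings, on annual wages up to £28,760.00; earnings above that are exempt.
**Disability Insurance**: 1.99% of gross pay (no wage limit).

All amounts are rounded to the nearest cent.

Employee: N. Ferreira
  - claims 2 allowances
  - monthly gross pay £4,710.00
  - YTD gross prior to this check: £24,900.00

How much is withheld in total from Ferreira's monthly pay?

£642.15

Earnings Tax: taxable = £4,710.00 − 2×£480.00 = £3,750.00
  £296.00 + 13.88% × (£3,750.00 − £3,600.00) = £296.00 + 13.88% × £150.00 = £316.82
Social Insurance: cap £28,760.00 − YTD £24,900.00 = £3,860.00 subject; 6% × £3,860.00 = £231.60
Disability Insurance: 1.99% × £4,710.00 = £93.73
Total: £316.82 + £231.60 + £93.73 = £642.15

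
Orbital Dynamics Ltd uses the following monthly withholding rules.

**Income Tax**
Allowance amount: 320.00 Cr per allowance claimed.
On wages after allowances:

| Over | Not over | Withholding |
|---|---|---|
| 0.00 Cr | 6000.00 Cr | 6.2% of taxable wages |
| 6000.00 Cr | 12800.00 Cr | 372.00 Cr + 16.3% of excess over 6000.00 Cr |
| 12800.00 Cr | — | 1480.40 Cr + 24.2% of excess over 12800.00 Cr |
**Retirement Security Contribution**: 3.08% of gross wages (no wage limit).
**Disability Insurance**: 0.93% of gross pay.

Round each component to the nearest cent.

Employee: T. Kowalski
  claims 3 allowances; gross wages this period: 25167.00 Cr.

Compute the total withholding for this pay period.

Income Tax: taxable = 25167.00 Cr − 3×320.00 Cr = 24207.00 Cr
  1480.40 Cr + 24.2% × (24207.00 Cr − 12800.00 Cr) = 1480.40 Cr + 24.2% × 11407.00 Cr = 4240.89 Cr
Retirement Security Contribution: 3.08% × 25167.00 Cr = 775.14 Cr
Disability Insurance: 0.93% × 25167.00 Cr = 234.05 Cr
Total: 4240.89 Cr + 775.14 Cr + 234.05 Cr = 5250.08 Cr

5250.08 Cr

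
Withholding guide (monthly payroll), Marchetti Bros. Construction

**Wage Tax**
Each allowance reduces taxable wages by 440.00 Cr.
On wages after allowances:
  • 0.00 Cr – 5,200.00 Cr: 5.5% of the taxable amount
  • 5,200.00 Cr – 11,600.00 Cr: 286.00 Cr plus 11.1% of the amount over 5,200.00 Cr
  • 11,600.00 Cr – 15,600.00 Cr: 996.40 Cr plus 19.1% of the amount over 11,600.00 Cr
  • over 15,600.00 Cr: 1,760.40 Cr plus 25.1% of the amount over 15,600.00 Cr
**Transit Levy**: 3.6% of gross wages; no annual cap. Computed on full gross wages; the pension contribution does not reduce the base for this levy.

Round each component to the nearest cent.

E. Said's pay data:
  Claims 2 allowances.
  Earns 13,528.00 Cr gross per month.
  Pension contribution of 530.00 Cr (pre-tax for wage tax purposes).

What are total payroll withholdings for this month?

Wage Tax: taxable = 13,528.00 Cr − 530.00 Cr − 2×440.00 Cr = 12,118.00 Cr
  996.40 Cr + 19.1% × (12,118.00 Cr − 11,600.00 Cr) = 996.40 Cr + 19.1% × 518.00 Cr = 1,095.34 Cr
Transit Levy: 3.6% × 13,528.00 Cr = 487.01 Cr
Total: 1,095.34 Cr + 487.01 Cr = 1,582.35 Cr

1,582.35 Cr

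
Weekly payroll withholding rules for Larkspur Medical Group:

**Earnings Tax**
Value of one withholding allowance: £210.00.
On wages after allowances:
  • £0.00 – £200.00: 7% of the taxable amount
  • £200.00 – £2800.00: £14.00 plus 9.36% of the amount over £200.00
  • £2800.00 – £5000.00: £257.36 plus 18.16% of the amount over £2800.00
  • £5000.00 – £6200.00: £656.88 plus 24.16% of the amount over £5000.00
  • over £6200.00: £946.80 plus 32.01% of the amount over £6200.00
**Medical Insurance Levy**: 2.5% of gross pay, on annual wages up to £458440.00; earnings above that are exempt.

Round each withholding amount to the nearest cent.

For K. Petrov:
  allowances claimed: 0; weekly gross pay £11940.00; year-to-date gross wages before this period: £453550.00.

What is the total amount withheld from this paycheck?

Earnings Tax: taxable = £11940.00
  £946.80 + 32.01% × (£11940.00 − £6200.00) = £946.80 + 32.01% × £5740.00 = £2784.17
Medical Insurance Levy: cap £458440.00 − YTD £453550.00 = £4890.00 subject; 2.5% × £4890.00 = £122.25
Total: £2784.17 + £122.25 = £2906.42

£2906.42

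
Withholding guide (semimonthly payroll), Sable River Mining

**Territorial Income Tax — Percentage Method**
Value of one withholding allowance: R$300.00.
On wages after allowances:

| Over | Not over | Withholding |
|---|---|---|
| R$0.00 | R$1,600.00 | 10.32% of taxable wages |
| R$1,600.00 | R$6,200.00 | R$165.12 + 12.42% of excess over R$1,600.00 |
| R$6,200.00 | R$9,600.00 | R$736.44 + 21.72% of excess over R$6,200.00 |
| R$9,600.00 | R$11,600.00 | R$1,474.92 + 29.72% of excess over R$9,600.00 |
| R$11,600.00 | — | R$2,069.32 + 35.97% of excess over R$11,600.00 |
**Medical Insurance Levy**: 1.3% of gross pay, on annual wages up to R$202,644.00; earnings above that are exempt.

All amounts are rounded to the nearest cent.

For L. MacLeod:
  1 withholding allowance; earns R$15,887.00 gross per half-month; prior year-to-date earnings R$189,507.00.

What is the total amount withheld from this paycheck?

R$3,674.22

Territorial Income Tax: taxable = R$15,887.00 − 1×R$300.00 = R$15,587.00
  R$2,069.32 + 35.97% × (R$15,587.00 − R$11,600.00) = R$2,069.32 + 35.97% × R$3,987.00 = R$3,503.44
Medical Insurance Levy: cap R$202,644.00 − YTD R$189,507.00 = R$13,137.00 subject; 1.3% × R$13,137.00 = R$170.78
Total: R$3,503.44 + R$170.78 = R$3,674.22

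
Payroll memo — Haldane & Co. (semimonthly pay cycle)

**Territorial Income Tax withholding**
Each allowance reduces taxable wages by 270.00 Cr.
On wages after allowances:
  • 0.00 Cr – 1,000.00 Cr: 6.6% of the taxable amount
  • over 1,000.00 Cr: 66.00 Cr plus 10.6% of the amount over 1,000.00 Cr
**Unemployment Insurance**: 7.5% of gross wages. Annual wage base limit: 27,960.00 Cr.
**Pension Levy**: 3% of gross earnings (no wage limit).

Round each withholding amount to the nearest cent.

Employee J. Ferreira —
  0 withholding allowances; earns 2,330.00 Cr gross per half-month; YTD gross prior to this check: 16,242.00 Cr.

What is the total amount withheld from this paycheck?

451.63 Cr

Territorial Income Tax: taxable = 2,330.00 Cr
  66.00 Cr + 10.6% × (2,330.00 Cr − 1,000.00 Cr) = 66.00 Cr + 10.6% × 1,330.00 Cr = 206.98 Cr
Unemployment Insurance: 7.5% × 2,330.00 Cr = 174.75 Cr
Pension Levy: 3% × 2,330.00 Cr = 69.90 Cr
Total: 206.98 Cr + 174.75 Cr + 69.90 Cr = 451.63 Cr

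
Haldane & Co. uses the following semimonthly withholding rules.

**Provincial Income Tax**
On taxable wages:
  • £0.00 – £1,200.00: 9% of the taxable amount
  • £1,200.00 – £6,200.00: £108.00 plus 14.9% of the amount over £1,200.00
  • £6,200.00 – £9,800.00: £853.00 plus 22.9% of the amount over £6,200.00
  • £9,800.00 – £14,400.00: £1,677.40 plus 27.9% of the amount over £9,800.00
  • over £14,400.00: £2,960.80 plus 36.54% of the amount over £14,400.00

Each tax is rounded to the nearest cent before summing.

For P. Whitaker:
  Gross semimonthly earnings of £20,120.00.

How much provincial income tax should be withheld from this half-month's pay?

£5,050.89

Provincial Income Tax: taxable = £20,120.00
  £2,960.80 + 36.54% × (£20,120.00 − £14,400.00) = £2,960.80 + 36.54% × £5,720.00 = £5,050.89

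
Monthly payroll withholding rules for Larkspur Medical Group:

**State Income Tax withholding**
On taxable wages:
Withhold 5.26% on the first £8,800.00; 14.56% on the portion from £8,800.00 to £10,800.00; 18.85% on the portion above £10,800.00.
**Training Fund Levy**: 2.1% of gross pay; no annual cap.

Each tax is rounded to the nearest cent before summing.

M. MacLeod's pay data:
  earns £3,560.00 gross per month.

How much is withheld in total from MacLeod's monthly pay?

£262.02

State Income Tax: taxable = £3,560.00
  5.26% × £3,560.00 = £187.26
Training Fund Levy: 2.1% × £3,560.00 = £74.76
Total: £187.26 + £74.76 = £262.02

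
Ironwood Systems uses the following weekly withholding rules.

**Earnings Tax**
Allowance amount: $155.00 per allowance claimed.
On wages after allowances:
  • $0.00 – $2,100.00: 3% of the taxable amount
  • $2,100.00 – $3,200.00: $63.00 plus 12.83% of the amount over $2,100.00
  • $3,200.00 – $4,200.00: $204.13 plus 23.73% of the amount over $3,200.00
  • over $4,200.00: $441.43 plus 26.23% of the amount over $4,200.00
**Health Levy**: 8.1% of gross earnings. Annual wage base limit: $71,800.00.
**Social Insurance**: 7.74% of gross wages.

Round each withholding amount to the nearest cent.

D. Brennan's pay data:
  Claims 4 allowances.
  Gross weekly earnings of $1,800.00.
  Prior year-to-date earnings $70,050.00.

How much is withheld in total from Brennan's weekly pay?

$316.47

Earnings Tax: taxable = $1,800.00 − 4×$155.00 = $1,180.00
  3% × $1,180.00 = $35.40
Health Levy: cap $71,800.00 − YTD $70,050.00 = $1,750.00 subject; 8.1% × $1,750.00 = $141.75
Social Insurance: 7.74% × $1,800.00 = $139.32
Total: $35.40 + $141.75 + $139.32 = $316.47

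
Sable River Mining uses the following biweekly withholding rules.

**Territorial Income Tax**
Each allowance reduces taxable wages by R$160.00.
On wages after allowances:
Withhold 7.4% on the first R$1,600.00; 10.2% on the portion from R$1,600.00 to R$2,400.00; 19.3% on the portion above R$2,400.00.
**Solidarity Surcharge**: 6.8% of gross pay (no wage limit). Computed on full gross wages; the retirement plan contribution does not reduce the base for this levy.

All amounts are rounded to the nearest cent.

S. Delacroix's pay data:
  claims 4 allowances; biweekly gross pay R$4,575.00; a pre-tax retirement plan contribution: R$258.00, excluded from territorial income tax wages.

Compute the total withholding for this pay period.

Territorial Income Tax: taxable = R$4,575.00 − R$258.00 − 4×R$160.00 = R$3,677.00
  R$200.00 + 19.3% × (R$3,677.00 − R$2,400.00) = R$200.00 + 19.3% × R$1,277.00 = R$446.46
Solidarity Surcharge: 6.8% × R$4,575.00 = R$311.10
Total: R$446.46 + R$311.10 = R$757.56

R$757.56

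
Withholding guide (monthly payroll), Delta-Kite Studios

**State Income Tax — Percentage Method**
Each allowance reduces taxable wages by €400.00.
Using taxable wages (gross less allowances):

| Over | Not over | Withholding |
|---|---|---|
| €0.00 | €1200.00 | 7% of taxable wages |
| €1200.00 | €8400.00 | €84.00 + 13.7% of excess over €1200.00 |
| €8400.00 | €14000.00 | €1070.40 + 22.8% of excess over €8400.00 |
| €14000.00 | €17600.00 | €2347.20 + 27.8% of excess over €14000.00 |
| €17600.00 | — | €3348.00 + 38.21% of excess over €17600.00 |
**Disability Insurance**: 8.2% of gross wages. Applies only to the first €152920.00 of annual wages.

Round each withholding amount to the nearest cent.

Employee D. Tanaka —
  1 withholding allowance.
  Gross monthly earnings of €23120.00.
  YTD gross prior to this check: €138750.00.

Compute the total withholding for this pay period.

€6466.29

State Income Tax: taxable = €23120.00 − 1×€400.00 = €22720.00
  €3348.00 + 38.21% × (€22720.00 − €17600.00) = €3348.00 + 38.21% × €5120.00 = €5304.35
Disability Insurance: cap €152920.00 − YTD €138750.00 = €14170.00 subject; 8.2% × €14170.00 = €1161.94
Total: €5304.35 + €1161.94 = €6466.29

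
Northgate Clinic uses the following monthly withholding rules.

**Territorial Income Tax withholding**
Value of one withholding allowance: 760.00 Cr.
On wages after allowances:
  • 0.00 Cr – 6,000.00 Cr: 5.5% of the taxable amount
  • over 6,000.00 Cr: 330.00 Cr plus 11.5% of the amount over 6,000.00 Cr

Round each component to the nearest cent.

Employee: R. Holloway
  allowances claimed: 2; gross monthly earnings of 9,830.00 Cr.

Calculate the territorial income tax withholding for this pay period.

Territorial Income Tax: taxable = 9,830.00 Cr − 2×760.00 Cr = 8,310.00 Cr
  330.00 Cr + 11.5% × (8,310.00 Cr − 6,000.00 Cr) = 330.00 Cr + 11.5% × 2,310.00 Cr = 595.65 Cr

595.65 Cr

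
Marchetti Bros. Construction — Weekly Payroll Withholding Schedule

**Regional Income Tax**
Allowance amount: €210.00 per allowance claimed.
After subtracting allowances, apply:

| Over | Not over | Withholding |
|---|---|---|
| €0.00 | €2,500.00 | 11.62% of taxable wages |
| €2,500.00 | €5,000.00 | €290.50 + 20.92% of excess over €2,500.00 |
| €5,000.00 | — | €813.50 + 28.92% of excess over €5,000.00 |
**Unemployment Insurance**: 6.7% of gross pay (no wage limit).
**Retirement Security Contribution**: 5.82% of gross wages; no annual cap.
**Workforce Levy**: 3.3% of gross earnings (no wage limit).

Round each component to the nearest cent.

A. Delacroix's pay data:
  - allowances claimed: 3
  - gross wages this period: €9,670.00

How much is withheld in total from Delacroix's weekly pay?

Regional Income Tax: taxable = €9,670.00 − 3×€210.00 = €9,040.00
  €813.50 + 28.92% × (€9,040.00 − €5,000.00) = €813.50 + 28.92% × €4,040.00 = €1,981.87
Unemployment Insurance: 6.7% × €9,670.00 = €647.89
Retirement Security Contribution: 5.82% × €9,670.00 = €562.79
Workforce Levy: 3.3% × €9,670.00 = €319.11
Total: €1,981.87 + €647.89 + €562.79 + €319.11 = €3,511.66

€3,511.66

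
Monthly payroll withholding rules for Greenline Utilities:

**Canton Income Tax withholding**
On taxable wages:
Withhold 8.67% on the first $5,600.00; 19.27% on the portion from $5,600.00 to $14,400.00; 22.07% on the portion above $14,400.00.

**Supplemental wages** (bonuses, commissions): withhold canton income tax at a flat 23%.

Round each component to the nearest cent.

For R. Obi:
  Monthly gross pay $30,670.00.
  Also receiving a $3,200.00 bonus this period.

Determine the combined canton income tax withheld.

$6,508.07

Canton Income Tax: taxable = $30,670.00
  $2,181.28 + 22.07% × ($30,670.00 − $14,400.00) = $2,181.28 + 22.07% × $16,270.00 = $5,772.07
Supplemental (23% flat on bonus): 23% × $3,200.00 = $736.00
Total canton income tax: $5,772.07 + $736.00 = $6,508.07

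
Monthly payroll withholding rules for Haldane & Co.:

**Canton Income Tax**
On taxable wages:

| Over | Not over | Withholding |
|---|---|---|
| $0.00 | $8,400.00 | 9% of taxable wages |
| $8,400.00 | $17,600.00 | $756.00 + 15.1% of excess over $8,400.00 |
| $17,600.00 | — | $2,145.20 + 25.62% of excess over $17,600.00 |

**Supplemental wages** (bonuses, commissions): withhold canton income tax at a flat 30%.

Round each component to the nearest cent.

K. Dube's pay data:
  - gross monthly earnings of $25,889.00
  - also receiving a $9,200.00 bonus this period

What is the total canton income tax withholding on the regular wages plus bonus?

Canton Income Tax: taxable = $25,889.00
  $2,145.20 + 25.62% × ($25,889.00 − $17,600.00) = $2,145.20 + 25.62% × $8,289.00 = $4,268.84
Supplemental (30% flat on bonus): 30% × $9,200.00 = $2,760.00
Total canton income tax: $4,268.84 + $2,760.00 = $7,028.84

$7,028.84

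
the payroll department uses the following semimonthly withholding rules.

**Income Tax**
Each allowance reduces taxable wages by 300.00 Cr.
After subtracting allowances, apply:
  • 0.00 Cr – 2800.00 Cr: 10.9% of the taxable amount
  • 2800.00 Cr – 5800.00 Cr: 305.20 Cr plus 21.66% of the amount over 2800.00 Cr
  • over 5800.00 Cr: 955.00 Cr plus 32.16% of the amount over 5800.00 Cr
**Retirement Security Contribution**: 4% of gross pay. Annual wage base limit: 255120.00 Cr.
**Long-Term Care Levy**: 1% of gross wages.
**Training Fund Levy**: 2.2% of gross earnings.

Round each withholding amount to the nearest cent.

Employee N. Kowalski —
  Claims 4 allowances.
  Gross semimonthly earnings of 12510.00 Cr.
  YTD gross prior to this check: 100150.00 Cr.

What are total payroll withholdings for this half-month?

Income Tax: taxable = 12510.00 Cr − 4×300.00 Cr = 11310.00 Cr
  955.00 Cr + 32.16% × (11310.00 Cr − 5800.00 Cr) = 955.00 Cr + 32.16% × 5510.00 Cr = 2727.02 Cr
Retirement Security Contribution: 4% × 12510.00 Cr = 500.40 Cr
Long-Term Care Levy: 1% × 12510.00 Cr = 125.10 Cr
Training Fund Levy: 2.2% × 12510.00 Cr = 275.22 Cr
Total: 2727.02 Cr + 500.40 Cr + 125.10 Cr + 275.22 Cr = 3627.74 Cr

3627.74 Cr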